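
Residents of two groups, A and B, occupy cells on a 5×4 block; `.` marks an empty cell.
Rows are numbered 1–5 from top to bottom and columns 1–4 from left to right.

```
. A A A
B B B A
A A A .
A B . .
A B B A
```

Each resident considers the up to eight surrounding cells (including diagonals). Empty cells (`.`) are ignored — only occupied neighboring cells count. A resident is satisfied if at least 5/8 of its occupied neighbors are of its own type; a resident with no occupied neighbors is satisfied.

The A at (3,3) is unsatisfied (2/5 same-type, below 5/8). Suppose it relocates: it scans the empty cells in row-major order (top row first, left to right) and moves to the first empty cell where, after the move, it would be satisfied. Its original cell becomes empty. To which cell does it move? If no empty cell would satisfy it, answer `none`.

none

Vacating (3,3). Empty cells in order:
  (1,1): 1/3 same-type → still unsatisfied.
  (3,4): 1/2 same-type → still unsatisfied.
  (4,3): 2/5 same-type → still unsatisfied.
  (4,4): 1/2 same-type → still unsatisfied.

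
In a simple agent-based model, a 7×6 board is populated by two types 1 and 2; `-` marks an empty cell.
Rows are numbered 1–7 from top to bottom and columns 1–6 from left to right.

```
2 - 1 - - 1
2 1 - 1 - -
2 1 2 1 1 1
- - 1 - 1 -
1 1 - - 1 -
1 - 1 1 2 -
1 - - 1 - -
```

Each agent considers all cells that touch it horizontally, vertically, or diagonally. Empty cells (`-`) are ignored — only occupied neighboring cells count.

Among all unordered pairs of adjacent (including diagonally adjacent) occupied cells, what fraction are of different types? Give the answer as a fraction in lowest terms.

Scan each occupied cell's neighbors to the right and below (and the two forward diagonals) so each pair is counted once.
From row 1: 1 unlike of 4 pairs (running 1/4).
From row 2: 5 unlike of 9 pairs (running 6/13).
From row 3: 4 unlike of 11 pairs (running 10/24).
From row 4: 0 unlike of 2 pairs (running 10/26).
From row 5: 1 unlike of 6 pairs (running 11/32).
From row 6: 2 unlike of 6 pairs (running 13/38).
Total adjacent occupied pairs: 38; unlike-type pairs: 13.
13/38 is already in lowest terms.

13/38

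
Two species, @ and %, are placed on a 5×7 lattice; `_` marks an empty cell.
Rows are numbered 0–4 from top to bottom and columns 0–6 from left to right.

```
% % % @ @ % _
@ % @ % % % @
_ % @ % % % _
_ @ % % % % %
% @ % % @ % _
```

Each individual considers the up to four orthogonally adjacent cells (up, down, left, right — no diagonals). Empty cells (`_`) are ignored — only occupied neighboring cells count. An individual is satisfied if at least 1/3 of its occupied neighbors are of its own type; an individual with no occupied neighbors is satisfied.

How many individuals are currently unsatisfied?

6

Row 0: (0,0)% 1/2 ok · (0,1)% 3/3 ok · (0,2)% 1/3 ok · (0,3)@ 1/3 ok · (0,4)@ 1/3 ok · (0,5)% 1/2 ok
Row 1: (1,0)@ 0/2 unhappy · (1,1)% 2/4 ok · (1,2)@ 1/4 unhappy · (1,3)% 2/4 ok · (1,4)% 3/4 ok · (1,5)% 3/4 ok · (1,6)@ 0/1 unhappy
Row 2: (2,1)% 1/3 ok · (2,2)@ 1/4 unhappy · (2,3)% 3/4 ok · (2,4)% 4/4 ok · (2,5)% 3/3 ok
Row 3: (3,1)@ 1/3 ok · (3,2)% 2/4 ok · (3,3)% 4/4 ok · (3,4)% 3/4 ok · (3,5)% 4/4 ok · (3,6)% 1/1 ok
Row 4: (4,0)% 0/1 unhappy · (4,1)@ 1/3 ok · (4,2)% 2/3 ok · (4,3)% 2/3 ok · (4,4)@ 0/3 unhappy · (4,5)% 1/2 ok
Unsatisfied: (1,0), (1,2), (1,6), (2,2), (4,0), (4,4) — 6 in total.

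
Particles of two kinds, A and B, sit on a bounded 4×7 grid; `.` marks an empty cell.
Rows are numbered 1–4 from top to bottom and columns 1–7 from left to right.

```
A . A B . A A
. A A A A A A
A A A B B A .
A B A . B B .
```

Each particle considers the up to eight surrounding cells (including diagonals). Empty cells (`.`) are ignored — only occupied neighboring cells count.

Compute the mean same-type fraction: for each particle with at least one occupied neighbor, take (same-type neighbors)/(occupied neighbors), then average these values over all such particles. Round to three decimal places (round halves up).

0.662

Row 1: (1,1)A 1/1 · (1,3)A 3/4 · (1,4)B 0/4 · (1,6)A 4/4 · (1,7)A 3/3
Row 2: (2,2)A 6/6 · (2,3)A 5/7 · (2,4)A 4/7 · (2,5)A 4/7 · (2,6)A 5/6 · (2,7)A 4/4
Row 3: (3,1)A 3/4 · (3,2)A 6/7 · (3,3)A 5/7 · (3,4)B 2/7 · (3,5)B 3/7 · (3,6)A 3/6
Row 4: (4,1)A 2/3 · (4,2)B 0/5 · (4,3)A 2/4 · (4,5)B 3/4 · (4,6)B 2/3
Sum over 22 particles: 1/1 + 3/4 + 0/4 + 4/4 + 3/3 + 6/6 + 5/7 + 4/7 + 4/7 + 5/6 + 4/4 + 3/4 + 6/7 + 5/7 + 2/7 + 3/7 + 3/6 + 2/3 + 0/5 + 2/4 + 3/4 + 2/3 = 1223/84; mean = 1223/84 ÷ 22 = 1223/1848 = 0.661796… → 0.662.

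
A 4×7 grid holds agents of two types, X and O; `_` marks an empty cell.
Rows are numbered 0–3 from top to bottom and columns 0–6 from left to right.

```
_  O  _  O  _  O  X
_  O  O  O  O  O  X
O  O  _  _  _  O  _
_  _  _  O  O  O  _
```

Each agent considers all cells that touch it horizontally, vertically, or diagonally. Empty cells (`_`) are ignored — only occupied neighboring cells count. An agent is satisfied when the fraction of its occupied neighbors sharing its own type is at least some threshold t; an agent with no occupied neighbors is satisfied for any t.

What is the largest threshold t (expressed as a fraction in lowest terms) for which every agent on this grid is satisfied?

1/4

(0,1)O 2/2
(0,3)O 3/3
(0,5)O 2/4
(0,6)X 1/3
(1,1)O 4/4
(1,2)O 5/5
(1,3)O 3/3
(1,4)O 5/5
(1,5)O 3/5
(1,6)X 1/4
(2,0)O 2/2
(2,1)O 3/3
(2,5)O 4/5
(3,3)O 1/1
(3,4)O 3/3
(3,5)O 2/2
The smallest same-type fraction is 1/4 at (1,6), which reduces to 1/4. Any threshold above that leaves this agent unsatisfied.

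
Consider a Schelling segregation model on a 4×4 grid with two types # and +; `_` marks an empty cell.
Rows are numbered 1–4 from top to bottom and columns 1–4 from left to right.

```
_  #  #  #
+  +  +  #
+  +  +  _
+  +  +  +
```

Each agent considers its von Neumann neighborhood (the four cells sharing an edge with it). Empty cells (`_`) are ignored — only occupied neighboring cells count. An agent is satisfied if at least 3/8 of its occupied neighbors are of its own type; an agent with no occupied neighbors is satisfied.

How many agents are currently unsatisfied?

0

(1,2)# 1/2 ok
(1,3)# 2/3 ok
(1,4)# 2/2 ok
(2,1)+ 2/2 ok
(2,2)+ 3/4 ok
(2,3)+ 2/4 ok
(2,4)# 1/2 ok
(3,1)+ 3/3 ok
(3,2)+ 4/4 ok
(3,3)+ 3/3 ok
(4,1)+ 2/2 ok
(4,2)+ 3/3 ok
(4,3)+ 3/3 ok
(4,4)+ 1/1 ok
Every one meets the threshold.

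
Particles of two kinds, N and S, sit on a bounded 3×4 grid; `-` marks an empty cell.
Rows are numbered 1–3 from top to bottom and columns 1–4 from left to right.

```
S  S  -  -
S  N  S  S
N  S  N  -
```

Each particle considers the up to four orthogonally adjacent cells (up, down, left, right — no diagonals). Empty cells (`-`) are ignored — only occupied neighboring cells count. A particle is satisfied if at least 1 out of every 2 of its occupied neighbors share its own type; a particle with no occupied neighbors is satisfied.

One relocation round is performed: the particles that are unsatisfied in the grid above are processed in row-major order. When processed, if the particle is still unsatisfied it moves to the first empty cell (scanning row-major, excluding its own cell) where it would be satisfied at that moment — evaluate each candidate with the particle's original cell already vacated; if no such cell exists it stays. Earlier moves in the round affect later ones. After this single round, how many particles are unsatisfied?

0

Initially unsatisfied (in order): (2,1), (2,2), (2,3), (3,1), (3,2), (3,3).
  (2,1) → (1,3).
  (2,2) → (2,1).
  (2,3): now satisfied by earlier moves; stays.
  (3,1): now satisfied by earlier moves; stays.
  (3,2) → (1,4).
  (3,3) → (3,2).
Resulting grid:
S S S S
N - S S
N N - -
All satisfied now.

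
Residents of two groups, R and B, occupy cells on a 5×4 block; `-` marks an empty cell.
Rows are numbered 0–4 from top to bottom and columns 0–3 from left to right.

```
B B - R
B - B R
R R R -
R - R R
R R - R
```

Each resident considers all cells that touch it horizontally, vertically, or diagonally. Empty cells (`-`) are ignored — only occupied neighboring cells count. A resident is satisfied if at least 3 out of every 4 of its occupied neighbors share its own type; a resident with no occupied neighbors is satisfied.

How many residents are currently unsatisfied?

6

Row 0: (0,0)B 2/2 satisfied · (0,1)B 3/3 satisfied · (0,3)R 1/2 not
Row 1: (1,0)B 2/4 not · (1,2)B 1/5 not · (1,3)R 2/3 not
Row 2: (2,0)R 2/3 not · (2,1)R 4/6 not · (2,2)R 4/5 satisfied
Row 3: (3,0)R 4/4 satisfied · (3,2)R 5/5 satisfied · (3,3)R 3/3 satisfied
Row 4: (4,0)R 2/2 satisfied · (4,1)R 3/3 satisfied · (4,3)R 2/2 satisfied
Unsatisfied: (0,3), (1,0), (1,2), (1,3), (2,0), (2,1) — 6 in total.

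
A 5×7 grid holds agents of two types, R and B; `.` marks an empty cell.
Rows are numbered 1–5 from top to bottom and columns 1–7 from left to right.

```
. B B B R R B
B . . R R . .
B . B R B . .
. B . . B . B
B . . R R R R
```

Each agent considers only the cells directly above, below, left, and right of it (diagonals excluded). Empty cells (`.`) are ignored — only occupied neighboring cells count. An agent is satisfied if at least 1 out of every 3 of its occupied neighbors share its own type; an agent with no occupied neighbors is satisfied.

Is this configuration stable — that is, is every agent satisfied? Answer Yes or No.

No

Row 1: (1,2)B 1/1 ✓ · (1,3)B 2/2 ✓ · (1,4)B 1/3 ✓ · (1,5)R 2/3 ✓ · (1,6)R 1/2 ✓ · (1,7)B 0/1 ✗
Row 2: (2,1)B 1/1 ✓ · (2,4)R 2/3 ✓ · (2,5)R 2/3 ✓
Row 3: (3,1)B 1/1 ✓ · (3,3)B 0/1 ✗ · (3,4)R 1/3 ✓ · (3,5)B 1/3 ✓
Row 4: (4,2)B 0/0 ✓ · (4,5)B 1/2 ✓ · (4,7)B 0/1 ✗
Row 5: (5,1)B 0/0 ✓ · (5,4)R 1/1 ✓ · (5,5)R 2/3 ✓ · (5,6)R 2/2 ✓ · (5,7)R 1/2 ✓
For instance (1,7) has only 0/1 same-type neighbors, below 1/3.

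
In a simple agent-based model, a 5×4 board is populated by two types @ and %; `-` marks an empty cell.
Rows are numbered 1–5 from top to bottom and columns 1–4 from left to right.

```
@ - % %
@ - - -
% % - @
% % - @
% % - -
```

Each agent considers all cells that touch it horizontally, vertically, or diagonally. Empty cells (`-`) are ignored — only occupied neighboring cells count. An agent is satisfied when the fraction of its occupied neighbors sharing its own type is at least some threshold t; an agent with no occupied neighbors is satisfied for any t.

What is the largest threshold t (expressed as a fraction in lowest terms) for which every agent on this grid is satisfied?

(1,1)@ 1/1
(1,3)% 1/1
(1,4)% 1/1
(2,1)@ 1/3
(3,1)% 3/4
(3,2)% 3/4
(3,4)@ 1/1
(4,1)% 5/5
(4,2)% 5/5
(4,4)@ 1/1
(5,1)% 3/3
(5,2)% 3/3
The smallest same-type fraction is 1/3 at (2,1), which reduces to 1/3. Any threshold above that leaves this agent unsatisfied.

1/3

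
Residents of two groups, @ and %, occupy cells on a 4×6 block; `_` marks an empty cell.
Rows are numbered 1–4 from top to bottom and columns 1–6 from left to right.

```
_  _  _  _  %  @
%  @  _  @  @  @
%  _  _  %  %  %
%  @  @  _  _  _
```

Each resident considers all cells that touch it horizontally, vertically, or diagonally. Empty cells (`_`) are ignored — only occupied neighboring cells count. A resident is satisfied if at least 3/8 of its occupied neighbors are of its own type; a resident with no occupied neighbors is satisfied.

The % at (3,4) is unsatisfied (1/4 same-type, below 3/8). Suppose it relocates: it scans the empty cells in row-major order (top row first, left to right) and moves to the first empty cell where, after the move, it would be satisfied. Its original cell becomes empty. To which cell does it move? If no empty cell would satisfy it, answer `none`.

(1,1)

Vacating (3,4). Empty cells in order:
  (1,1): 1/2 same-type → satisfied — stop here.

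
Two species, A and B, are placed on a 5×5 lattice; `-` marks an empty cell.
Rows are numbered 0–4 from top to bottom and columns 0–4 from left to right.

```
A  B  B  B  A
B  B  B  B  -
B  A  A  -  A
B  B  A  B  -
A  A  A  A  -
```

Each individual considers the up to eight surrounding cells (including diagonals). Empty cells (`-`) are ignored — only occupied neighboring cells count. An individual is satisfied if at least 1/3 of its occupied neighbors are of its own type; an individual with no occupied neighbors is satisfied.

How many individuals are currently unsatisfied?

7

(0,0)A 0/3 not
(0,1)B 4/5 satisfied
(0,2)B 5/5 satisfied
(0,3)B 3/4 satisfied
(0,4)A 0/2 not
(1,0)B 3/5 satisfied
(1,1)B 5/8 satisfied
(1,2)B 5/7 satisfied
(1,3)B 3/6 satisfied
(2,0)B 4/5 satisfied
(2,1)A 2/8 not
(2,2)A 2/7 not
(2,4)A 0/2 not
(3,0)B 2/5 satisfied
(3,1)B 2/8 not
(3,2)A 5/7 satisfied
(3,3)B 0/5 not
(4,0)A 1/3 satisfied
(4,1)A 3/5 satisfied
(4,2)A 3/5 satisfied
(4,3)A 2/3 satisfied
Unsatisfied: (0,0), (0,4), (2,1), (2,2), (2,4), (3,1), (3,3) — 7 in total.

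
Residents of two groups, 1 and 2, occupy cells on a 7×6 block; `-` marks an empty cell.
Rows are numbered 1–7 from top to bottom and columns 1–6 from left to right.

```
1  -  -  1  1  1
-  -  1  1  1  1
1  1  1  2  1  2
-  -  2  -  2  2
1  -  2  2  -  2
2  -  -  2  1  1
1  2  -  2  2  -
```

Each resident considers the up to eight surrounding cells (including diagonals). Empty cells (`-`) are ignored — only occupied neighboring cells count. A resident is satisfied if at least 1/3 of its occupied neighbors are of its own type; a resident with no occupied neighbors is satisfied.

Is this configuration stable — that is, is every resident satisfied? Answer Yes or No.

No

Row 1: (1,1)1 0/0 ✓ · (1,4)1 4/4 ✓ · (1,5)1 5/5 ✓ · (1,6)1 3/3 ✓
Row 2: (2,3)1 4/5 ✓ · (2,4)1 6/7 ✓ · (2,5)1 6/8 ✓ · (2,6)1 4/5 ✓
Row 3: (3,1)1 1/1 ✓ · (3,2)1 3/4 ✓ · (3,3)1 3/5 ✓ · (3,4)2 2/7 ✗ · (3,5)1 3/7 ✓ · (3,6)2 2/5 ✓
Row 4: (4,3)2 3/5 ✓ · (4,5)2 5/6 ✓ · (4,6)2 3/4 ✓
Row 5: (5,1)1 0/1 ✗ · (5,3)2 3/3 ✓ · (5,4)2 4/5 ✓ · (5,6)2 2/4 ✓
Row 6: (6,1)2 1/3 ✓ · (6,4)2 4/5 ✓ · (6,5)1 1/6 ✗ · (6,6)1 1/3 ✓
Row 7: (7,1)1 0/2 ✗ · (7,2)2 1/2 ✓ · (7,4)2 2/3 ✓ · (7,5)2 2/4 ✓
For instance (3,4) has only 2/7 same-type neighbors, below 1/3.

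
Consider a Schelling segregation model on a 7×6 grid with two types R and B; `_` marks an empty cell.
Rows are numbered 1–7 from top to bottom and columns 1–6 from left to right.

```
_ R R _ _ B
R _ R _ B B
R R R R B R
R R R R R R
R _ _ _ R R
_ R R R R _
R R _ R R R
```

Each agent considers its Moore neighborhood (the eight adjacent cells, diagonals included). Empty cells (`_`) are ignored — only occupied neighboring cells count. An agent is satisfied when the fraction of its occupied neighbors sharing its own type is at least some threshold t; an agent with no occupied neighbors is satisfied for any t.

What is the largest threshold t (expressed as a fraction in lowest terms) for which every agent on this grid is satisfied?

2/7

(1,2)R 3/3
(1,3)R 2/2
(1,6)B 2/2
(2,1)R 3/3
(2,3)R 5/5
(2,5)B 3/5
(2,6)B 3/4
(3,1)R 4/4
(3,2)R 7/7
(3,3)R 6/6
(3,4)R 5/7
(3,5)B 2/7
(3,6)R 2/5
(4,1)R 4/4
(4,2)R 6/6
(4,3)R 5/5
(4,4)R 5/6
(4,5)R 6/7
(4,6)R 4/5
(5,1)R 3/3
(5,5)R 6/6
(5,6)R 4/4
(6,2)R 4/4
(6,3)R 4/4
(6,4)R 5/5
(6,5)R 6/6
(7,1)R 2/2
(7,2)R 3/3
(7,4)R 4/4
(7,5)R 4/4
(7,6)R 2/2
The smallest same-type fraction is 2/7 at (3,5), which reduces to 2/7. Any threshold above that leaves this agent unsatisfied.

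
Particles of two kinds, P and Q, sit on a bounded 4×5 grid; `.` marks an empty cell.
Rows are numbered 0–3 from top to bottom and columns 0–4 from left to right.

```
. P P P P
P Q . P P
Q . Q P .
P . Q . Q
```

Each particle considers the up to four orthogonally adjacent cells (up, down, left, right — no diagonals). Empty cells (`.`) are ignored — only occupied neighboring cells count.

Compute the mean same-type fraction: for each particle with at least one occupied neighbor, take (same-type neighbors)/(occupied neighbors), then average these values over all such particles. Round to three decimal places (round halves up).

0.577

(0,1)P 1/2
(0,2)P 2/2
(0,3)P 3/3
(0,4)P 2/2
(1,0)P 0/2
(1,1)Q 0/2
(1,3)P 3/3
(1,4)P 2/2
(2,0)Q 0/2
(2,2)Q 1/2
(2,3)P 1/2
(3,0)P 0/1
(3,2)Q 1/1
(3,4)Q — no occupied neighbors
Sum over 13 particles: 1/2 + 2/2 + 3/3 + 2/2 + 0/2 + 0/2 + 3/3 + 2/2 + 0/2 + 1/2 + 1/2 + 0/1 + 1/1 = 15/2; mean = 15/2 ÷ 13 = 15/26 = 0.576923… → 0.577.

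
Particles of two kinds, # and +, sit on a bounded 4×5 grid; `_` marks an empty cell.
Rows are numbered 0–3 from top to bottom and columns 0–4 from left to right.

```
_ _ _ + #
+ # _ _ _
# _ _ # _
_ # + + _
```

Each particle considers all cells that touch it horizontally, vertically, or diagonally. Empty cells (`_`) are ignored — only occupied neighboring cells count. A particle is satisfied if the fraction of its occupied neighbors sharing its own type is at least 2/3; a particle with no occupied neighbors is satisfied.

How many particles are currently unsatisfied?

8

(0,3)+ 0/1 ✗
(0,4)# 0/1 ✗
(1,0)+ 0/2 ✗
(1,1)# 1/2 ✗
(2,0)# 2/3 ✓
(2,3)# 0/2 ✗
(3,1)# 1/2 ✗
(3,2)+ 1/3 ✗
(3,3)+ 1/2 ✗
Unsatisfied: (0,3), (0,4), (1,0), (1,1), (2,3), (3,1), (3,2), (3,3) — 8 in total.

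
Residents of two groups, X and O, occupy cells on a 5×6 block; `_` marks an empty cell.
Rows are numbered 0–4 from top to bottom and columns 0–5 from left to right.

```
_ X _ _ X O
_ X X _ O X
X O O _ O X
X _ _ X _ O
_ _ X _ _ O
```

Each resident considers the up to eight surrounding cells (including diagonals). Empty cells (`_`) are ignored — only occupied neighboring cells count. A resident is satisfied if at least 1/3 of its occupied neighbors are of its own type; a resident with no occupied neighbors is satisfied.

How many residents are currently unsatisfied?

(0,1)X 2/2 ✓
(0,4)X 1/3 ✓
(0,5)O 1/3 ✓
(1,1)X 3/5 ✓
(1,2)X 2/4 ✓
(1,4)O 2/5 ✓
(1,5)X 2/5 ✓
(2,0)X 2/3 ✓
(2,1)O 1/5 ✗
(2,2)O 1/4 ✗
(2,4)O 2/5 ✓
(2,5)X 1/4 ✗
(3,0)X 1/2 ✓
(3,3)X 1/3 ✓
(3,5)O 2/3 ✓
(4,2)X 1/1 ✓
(4,5)O 1/1 ✓
Unsatisfied: (2,1), (2,2), (2,5) — 3 in total.

3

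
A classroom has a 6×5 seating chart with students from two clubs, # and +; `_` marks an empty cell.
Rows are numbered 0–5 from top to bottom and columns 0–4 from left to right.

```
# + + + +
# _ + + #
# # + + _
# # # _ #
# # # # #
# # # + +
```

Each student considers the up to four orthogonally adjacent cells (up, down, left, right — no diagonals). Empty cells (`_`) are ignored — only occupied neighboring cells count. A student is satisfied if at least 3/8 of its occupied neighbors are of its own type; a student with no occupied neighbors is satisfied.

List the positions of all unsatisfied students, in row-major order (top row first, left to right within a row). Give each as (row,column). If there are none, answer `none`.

(1,4), (5,3)

(0,0)# 1/2 ok
(0,1)+ 1/2 ok
(0,2)+ 3/3 ok
(0,3)+ 3/3 ok
(0,4)+ 1/2 ok
(1,0)# 2/2 ok
(1,2)+ 3/3 ok
(1,3)+ 3/4 ok
(1,4)# 0/2 unhappy
(2,0)# 3/3 ok
(2,1)# 2/3 ok
(2,2)+ 2/4 ok
(2,3)+ 2/2 ok
(3,0)# 3/3 ok
(3,1)# 4/4 ok
(3,2)# 2/3 ok
(3,4)# 1/1 ok
(4,0)# 3/3 ok
(4,1)# 4/4 ok
(4,2)# 4/4 ok
(4,3)# 2/3 ok
(4,4)# 2/3 ok
(5,0)# 2/2 ok
(5,1)# 3/3 ok
(5,2)# 2/3 ok
(5,3)+ 1/3 unhappy
(5,4)+ 1/2 ok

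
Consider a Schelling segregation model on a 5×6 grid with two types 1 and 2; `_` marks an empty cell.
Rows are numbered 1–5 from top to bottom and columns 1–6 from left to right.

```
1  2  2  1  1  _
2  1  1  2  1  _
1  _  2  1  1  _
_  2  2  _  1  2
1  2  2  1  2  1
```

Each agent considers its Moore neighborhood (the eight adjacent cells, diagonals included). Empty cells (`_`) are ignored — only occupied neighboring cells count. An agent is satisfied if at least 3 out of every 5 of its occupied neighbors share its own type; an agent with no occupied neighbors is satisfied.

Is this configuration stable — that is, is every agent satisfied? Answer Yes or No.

(1,1)1 1/3 ✗
(1,2)2 2/5 ✗
(1,3)2 2/5 ✗
(1,4)1 3/5 ✓
(1,5)1 2/3 ✓
(2,1)2 1/4 ✗
(2,2)1 3/7 ✗
(2,3)1 3/7 ✗
(2,4)2 2/8 ✗
(2,5)1 4/5 ✓
(3,1)1 1/3 ✗
(3,3)2 3/6 ✗
(3,4)1 4/7 ✗
(3,5)1 3/5 ✓
(4,2)2 4/6 ✓
(4,3)2 4/6 ✓
(4,5)1 4/6 ✓
(4,6)2 1/4 ✗
(5,1)1 0/2 ✗
(5,2)2 3/4 ✓
(5,3)2 3/4 ✓
(5,4)1 1/4 ✗
(5,5)2 1/4 ✗
(5,6)1 1/3 ✗
For instance (1,1) has only 1/3 same-type neighbors, below 3/5.

No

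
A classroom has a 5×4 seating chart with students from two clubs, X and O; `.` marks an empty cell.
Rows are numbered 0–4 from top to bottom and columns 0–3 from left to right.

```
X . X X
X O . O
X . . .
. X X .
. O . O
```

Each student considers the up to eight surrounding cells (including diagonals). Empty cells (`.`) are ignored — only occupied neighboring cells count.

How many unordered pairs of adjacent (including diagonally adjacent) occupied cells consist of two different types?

9

Scan each occupied cell's neighbors to the right and below (and the two forward diagonals) so each pair is counted once.
Row 0: X(0,0)–X(1,0)= X(0,0)–O(1,1)≠ X(0,2)–X(0,3)= X(0,2)–O(1,3)≠ X(0,2)–O(1,1)≠ X(0,3)–O(1,3)≠  → 4/6 unlike.
Row 1: X(1,0)–O(1,1)≠ X(1,0)–X(2,0)= O(1,1)–X(2,0)≠  → 2/3 unlike.
Row 2: X(2,0)–X(3,1)=  → 0/1 unlike.
Row 3: X(3,1)–X(3,2)= X(3,1)–O(4,1)≠ X(3,2)–O(4,3)≠ X(3,2)–O(4,1)≠  → 3/4 unlike.
Total adjacent occupied pairs: 14; unlike-type pairs: 9.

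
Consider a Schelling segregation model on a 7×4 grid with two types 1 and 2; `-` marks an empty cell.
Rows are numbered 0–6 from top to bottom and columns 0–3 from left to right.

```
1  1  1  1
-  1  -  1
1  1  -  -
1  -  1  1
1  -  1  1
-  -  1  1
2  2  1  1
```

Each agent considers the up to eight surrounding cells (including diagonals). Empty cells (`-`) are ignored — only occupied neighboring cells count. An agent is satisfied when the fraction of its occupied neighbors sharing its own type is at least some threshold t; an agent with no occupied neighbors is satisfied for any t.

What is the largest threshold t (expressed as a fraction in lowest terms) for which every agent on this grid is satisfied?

(0,0)1 2/2
(0,1)1 3/3
(0,2)1 4/4
(0,3)1 2/2
(1,1)1 5/5
(1,3)1 2/2
(2,0)1 3/3
(2,1)1 4/4
(3,0)1 3/3
(3,2)1 4/4
(3,3)1 3/3
(4,0)1 1/1
(4,2)1 5/5
(4,3)1 5/5
(5,2)1 5/6
(5,3)1 5/5
(6,0)2 1/1
(6,1)2 1/3
(6,2)1 3/4
(6,3)1 3/3
The smallest same-type fraction is 1/3 at (6,1), which reduces to 1/3. Any threshold above that leaves this agent unsatisfied.

1/3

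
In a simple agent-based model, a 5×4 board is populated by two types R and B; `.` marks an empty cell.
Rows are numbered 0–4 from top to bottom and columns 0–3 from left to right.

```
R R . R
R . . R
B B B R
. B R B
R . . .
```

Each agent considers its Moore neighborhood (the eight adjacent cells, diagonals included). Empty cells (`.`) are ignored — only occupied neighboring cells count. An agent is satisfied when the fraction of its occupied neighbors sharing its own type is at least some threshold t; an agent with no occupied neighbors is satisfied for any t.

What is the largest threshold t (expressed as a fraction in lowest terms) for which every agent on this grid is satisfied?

0/1

Row 0: (0,0)R 2/2 · (0,1)R 2/2 · (0,3)R 1/1
Row 1: (1,0)R 2/4 · (1,3)R 2/3
Row 2: (2,0)B 2/3 · (2,1)B 3/5 · (2,2)B 3/6 · (2,3)R 2/4
Row 3: (3,1)B 3/5 · (3,2)R 1/5 · (3,3)B 1/3
Row 4: (4,0)R 0/1
The smallest same-type fraction is 0/1 at (4,0), which reduces to 0/1. Any threshold above that leaves this agent unsatisfied.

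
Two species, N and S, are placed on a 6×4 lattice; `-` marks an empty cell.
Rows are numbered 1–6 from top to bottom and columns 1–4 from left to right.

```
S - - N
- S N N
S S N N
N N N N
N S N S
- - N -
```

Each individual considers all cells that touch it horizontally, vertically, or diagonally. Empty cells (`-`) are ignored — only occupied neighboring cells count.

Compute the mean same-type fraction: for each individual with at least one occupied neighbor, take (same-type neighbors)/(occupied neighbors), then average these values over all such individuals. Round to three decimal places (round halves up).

(1,1)S 1/1
(1,4)N 2/2
(2,2)S 3/5
(2,3)N 4/6
(2,4)N 4/4
(3,1)S 2/4
(3,2)S 2/7
(3,3)N 6/8
(3,4)N 5/5
(4,1)N 2/5
(4,2)N 5/8
(4,3)N 5/8
(4,4)N 4/5
(5,1)N 2/3
(5,2)S 0/6
(5,3)N 4/6
(5,4)S 0/4
(6,3)N 1/3
Sum over 18 individuals: 1/1 + 2/2 + 3/5 + 4/6 + 4/4 + 2/4 + 2/7 + 6/8 + 5/5 + 2/5 + 5/8 + 5/8 + 4/5 + 2/3 + 0/6 + 4/6 + 0/4 + 1/3 = 2293/210; mean = 2293/210 ÷ 18 = 2293/3780 = 0.606613… → 0.607.

0.607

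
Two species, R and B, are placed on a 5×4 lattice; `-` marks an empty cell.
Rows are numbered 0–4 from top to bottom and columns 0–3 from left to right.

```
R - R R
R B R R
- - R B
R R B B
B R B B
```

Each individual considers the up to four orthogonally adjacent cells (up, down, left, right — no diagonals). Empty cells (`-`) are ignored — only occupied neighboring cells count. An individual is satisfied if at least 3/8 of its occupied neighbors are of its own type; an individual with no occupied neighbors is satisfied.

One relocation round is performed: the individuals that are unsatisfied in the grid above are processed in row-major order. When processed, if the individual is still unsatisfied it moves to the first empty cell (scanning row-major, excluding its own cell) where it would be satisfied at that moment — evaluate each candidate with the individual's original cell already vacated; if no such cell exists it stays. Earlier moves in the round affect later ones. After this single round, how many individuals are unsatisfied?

1

Initially unsatisfied (in order): (1,1), (2,2), (2,3), (4,0), (4,1).
  (1,1): no empty cell satisfies it; stays.
  (2,2) → (0,1).
  (2,3): now satisfied by earlier moves; stays.
  (4,0) → (2,1).
  (4,1): now satisfied by earlier moves; stays.
Resulting grid:
R R R R
R B R R
- B - B
R R B B
- R B B
Unsatisfied now: (1,1).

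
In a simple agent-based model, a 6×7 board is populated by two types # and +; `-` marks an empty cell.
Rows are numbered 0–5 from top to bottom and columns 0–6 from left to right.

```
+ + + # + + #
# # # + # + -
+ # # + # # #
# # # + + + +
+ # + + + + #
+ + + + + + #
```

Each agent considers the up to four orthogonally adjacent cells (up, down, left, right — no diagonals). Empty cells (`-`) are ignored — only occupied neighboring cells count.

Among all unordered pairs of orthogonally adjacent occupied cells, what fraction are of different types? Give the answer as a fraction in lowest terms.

29/68

Scan each occupied cell's neighbors to the right and below so each pair is counted once.
From row 0: 8 unlike of 12 pairs (running 8/12).
From row 1: 5 unlike of 11 pairs (running 13/23).
From row 2: 7 unlike of 13 pairs (running 20/36).
From row 3: 4 unlike of 13 pairs (running 24/49).
From row 4: 4 unlike of 13 pairs (running 28/62).
From row 5: 1 unlike of 6 pairs (running 29/68).
Total adjacent occupied pairs: 68; unlike-type pairs: 29.
29/68 is already in lowest terms.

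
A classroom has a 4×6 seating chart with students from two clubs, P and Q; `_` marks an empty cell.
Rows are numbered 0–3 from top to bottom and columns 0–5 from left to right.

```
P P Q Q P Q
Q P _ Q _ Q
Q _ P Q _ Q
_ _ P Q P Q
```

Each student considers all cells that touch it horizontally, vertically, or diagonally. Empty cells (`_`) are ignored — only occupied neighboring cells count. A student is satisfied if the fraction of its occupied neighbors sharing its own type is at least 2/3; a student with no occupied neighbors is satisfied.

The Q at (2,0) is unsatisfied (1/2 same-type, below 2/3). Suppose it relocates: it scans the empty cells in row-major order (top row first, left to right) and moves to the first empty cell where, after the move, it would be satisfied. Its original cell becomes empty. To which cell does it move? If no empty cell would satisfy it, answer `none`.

(1,4)

Vacating (2,0). Empty cells in order:
  (1,2): 4/7 same-type → still unsatisfied.
  (1,4): 6/7 same-type → satisfied — stop here.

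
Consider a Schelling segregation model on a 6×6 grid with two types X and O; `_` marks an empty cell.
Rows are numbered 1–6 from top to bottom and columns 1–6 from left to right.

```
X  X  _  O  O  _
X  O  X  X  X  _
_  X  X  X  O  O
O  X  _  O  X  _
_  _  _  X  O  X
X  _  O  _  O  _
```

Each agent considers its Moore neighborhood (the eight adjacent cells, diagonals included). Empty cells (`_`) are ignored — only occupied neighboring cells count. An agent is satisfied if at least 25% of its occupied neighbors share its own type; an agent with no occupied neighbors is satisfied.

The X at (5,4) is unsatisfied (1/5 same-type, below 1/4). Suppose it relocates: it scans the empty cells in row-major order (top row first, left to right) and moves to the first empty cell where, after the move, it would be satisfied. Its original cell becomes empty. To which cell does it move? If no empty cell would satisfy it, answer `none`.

Vacating (5,4). Empty cells in order:
  (1,3): 3/5 same-type → satisfied — stop here.

(1,3)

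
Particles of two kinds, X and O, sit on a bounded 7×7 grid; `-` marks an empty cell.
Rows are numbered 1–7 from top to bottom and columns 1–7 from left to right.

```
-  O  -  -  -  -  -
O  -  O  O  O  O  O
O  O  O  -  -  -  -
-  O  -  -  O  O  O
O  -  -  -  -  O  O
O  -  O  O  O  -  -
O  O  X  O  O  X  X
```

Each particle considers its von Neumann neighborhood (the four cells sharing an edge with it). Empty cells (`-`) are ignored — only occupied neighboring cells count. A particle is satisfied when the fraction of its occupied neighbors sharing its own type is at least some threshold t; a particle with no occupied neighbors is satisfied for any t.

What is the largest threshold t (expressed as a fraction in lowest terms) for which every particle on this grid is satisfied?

0/1

(1,2)O — no occupied neighbors
(2,1)O 1/1
(2,3)O 2/2
(2,4)O 2/2
(2,5)O 2/2
(2,6)O 2/2
(2,7)O 1/1
(3,1)O 2/2
(3,2)O 3/3
(3,3)O 2/2
(4,2)O 1/1
(4,5)O 1/1
(4,6)O 3/3
(4,7)O 2/2
(5,1)O 1/1
(5,6)O 2/2
(5,7)O 2/2
(6,1)O 2/2
(6,3)O 1/2
(6,4)O 3/3
(6,5)O 2/2
(7,1)O 2/2
(7,2)O 1/2
(7,3)X 0/3
(7,4)O 2/3
(7,5)O 2/3
(7,6)X 1/2
(7,7)X 1/1
The smallest same-type fraction is 0/3 at (7,3), which reduces to 0/1. Any threshold above that leaves this particle unsatisfied.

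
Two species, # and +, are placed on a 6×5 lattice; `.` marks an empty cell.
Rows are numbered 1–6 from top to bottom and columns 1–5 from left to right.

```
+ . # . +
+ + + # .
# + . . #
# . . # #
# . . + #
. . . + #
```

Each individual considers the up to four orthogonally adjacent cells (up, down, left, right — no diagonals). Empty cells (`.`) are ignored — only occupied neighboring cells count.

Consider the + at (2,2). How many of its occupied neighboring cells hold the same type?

Occupied neighbors of (2,2): (3,2)=+, (2,1)=+, (2,3)=+.
Same type (+): 3 of 3.

3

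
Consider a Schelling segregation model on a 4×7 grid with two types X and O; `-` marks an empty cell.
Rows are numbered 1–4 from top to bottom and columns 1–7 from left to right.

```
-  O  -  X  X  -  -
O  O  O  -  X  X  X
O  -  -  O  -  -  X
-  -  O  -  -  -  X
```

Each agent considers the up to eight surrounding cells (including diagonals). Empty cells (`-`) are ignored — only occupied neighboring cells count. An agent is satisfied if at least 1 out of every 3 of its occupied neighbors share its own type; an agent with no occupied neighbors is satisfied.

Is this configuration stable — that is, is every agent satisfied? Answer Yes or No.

Yes

Row 1: (1,2)O 3/3 ok · (1,4)X 2/3 ok · (1,5)X 3/3 ok
Row 2: (2,1)O 3/3 ok · (2,2)O 4/4 ok · (2,3)O 3/4 ok · (2,5)X 3/4 ok · (2,6)X 4/4 ok · (2,7)X 2/2 ok
Row 3: (3,1)O 2/2 ok · (3,4)O 2/3 ok · (3,7)X 3/3 ok
Row 4: (4,3)O 1/1 ok · (4,7)X 1/1 ok
All meet the threshold, so the configuration is stable.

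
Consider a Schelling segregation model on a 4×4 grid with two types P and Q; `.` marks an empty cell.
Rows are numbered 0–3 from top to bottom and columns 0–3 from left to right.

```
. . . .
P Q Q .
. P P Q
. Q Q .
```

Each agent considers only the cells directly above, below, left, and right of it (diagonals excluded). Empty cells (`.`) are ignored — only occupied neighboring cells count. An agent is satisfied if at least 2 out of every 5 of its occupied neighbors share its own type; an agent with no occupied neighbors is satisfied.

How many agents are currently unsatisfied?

5

(1,0)P 0/1 ✗
(1,1)Q 1/3 ✗
(1,2)Q 1/2 ✓
(2,1)P 1/3 ✗
(2,2)P 1/4 ✗
(2,3)Q 0/1 ✗
(3,1)Q 1/2 ✓
(3,2)Q 1/2 ✓
Unsatisfied: (1,0), (1,1), (2,1), (2,2), (2,3) — 5 in total.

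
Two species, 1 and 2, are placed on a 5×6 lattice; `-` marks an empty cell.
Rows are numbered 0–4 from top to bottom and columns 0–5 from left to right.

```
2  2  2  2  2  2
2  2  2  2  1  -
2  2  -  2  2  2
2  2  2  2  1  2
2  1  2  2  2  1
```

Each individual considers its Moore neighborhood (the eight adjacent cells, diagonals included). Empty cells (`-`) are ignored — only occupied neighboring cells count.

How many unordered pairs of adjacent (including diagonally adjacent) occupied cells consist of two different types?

21

Scan each occupied cell's neighbors to the right and below (and the two forward diagonals) so each pair is counted once.
Row 0: 2(0,0)–2(0,1)= 2(0,0)–2(1,0)= 2(0,0)–2(1,1)= 2(0,1)–2(0,2)= 2(0,1)–2(1,1)= 2(0,1)–2(1,2)= 2(0,1)–2(1,0)= 2(0,2)–2(0,3)= 2(0,2)–2(1,2)= 2(0,2)–2(1,3)= 2(0,2)–2(1,1)= 2(0,3)–2(0,4)= 2(0,3)–2(1,3)= 2(0,3)–1(1,4)≠ 2(0,3)–2(1,2)= 2(0,4)–2(0,5)= 2(0,4)–1(1,4)≠ 2(0,4)–2(1,3)= 2(0,5)–1(1,4)≠  → 3/19 unlike.
Row 1: 2(1,0)–2(1,1)= 2(1,0)–2(2,0)= 2(1,0)–2(2,1)= 2(1,1)–2(1,2)= 2(1,1)–2(2,1)= 2(1,1)–2(2,0)= 2(1,2)–2(1,3)= 2(1,2)–2(2,3)= 2(1,2)–2(2,1)= 2(1,3)–1(1,4)≠ 2(1,3)–2(2,3)= 2(1,3)–2(2,4)= 1(1,4)–2(2,4)≠ 1(1,4)–2(2,5)≠ 1(1,4)–2(2,3)≠  → 4/15 unlike.
Row 2: 2(2,0)–2(2,1)= 2(2,0)–2(3,0)= 2(2,0)–2(3,1)= 2(2,1)–2(3,1)= 2(2,1)–2(3,2)= 2(2,1)–2(3,0)= 2(2,3)–2(2,4)= 2(2,3)–2(3,3)= 2(2,3)–1(3,4)≠ 2(2,3)–2(3,2)= 2(2,4)–2(2,5)= 2(2,4)–1(3,4)≠ 2(2,4)–2(3,5)= 2(2,4)–2(3,3)= 2(2,5)–2(3,5)= 2(2,5)–1(3,4)≠  → 3/16 unlike.
Row 3: 2(3,0)–2(3,1)= 2(3,0)–2(4,0)= 2(3,0)–1(4,1)≠ 2(3,1)–2(3,2)= 2(3,1)–1(4,1)≠ 2(3,1)–2(4,2)= 2(3,1)–2(4,0)= 2(3,2)–2(3,3)= 2(3,2)–2(4,2)= 2(3,2)–2(4,3)= 2(3,2)–1(4,1)≠ 2(3,3)–1(3,4)≠ 2(3,3)–2(4,3)= 2(3,3)–2(4,4)= 2(3,3)–2(4,2)= 1(3,4)–2(3,5)≠ 1(3,4)–2(4,4)≠ 1(3,4)–1(4,5)= 1(3,4)–2(4,3)≠ 2(3,5)–1(4,5)≠ 2(3,5)–2(4,4)=  → 8/21 unlike.
Row 4: 2(4,0)–1(4,1)≠ 1(4,1)–2(4,2)≠ 2(4,2)–2(4,3)= 2(4,3)–2(4,4)= 2(4,4)–1(4,5)≠  → 3/5 unlike.
Total adjacent occupied pairs: 76; unlike-type pairs: 21.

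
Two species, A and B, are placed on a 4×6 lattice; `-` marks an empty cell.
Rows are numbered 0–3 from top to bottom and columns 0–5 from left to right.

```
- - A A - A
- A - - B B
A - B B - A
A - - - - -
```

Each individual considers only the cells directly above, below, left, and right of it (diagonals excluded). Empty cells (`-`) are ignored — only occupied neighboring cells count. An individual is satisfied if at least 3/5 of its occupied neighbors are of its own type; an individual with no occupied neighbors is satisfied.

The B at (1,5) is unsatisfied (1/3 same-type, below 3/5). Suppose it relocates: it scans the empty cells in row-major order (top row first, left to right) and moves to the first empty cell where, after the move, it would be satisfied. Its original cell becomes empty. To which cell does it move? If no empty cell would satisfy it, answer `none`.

(0,0)

Vacating (1,5). Empty cells in order:
  (0,0): 0/0 same-type → satisfied — stop here.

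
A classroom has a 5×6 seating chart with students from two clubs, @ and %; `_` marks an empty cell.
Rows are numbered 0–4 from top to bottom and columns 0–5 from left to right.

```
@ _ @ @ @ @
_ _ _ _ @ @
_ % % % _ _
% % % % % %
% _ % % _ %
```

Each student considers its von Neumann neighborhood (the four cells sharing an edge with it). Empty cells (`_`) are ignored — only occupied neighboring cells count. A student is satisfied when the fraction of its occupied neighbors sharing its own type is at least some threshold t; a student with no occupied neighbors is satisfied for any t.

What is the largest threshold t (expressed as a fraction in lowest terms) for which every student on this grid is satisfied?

1/1

(0,0)@ — no occupied neighbors
(0,2)@ 1/1
(0,3)@ 2/2
(0,4)@ 3/3
(0,5)@ 2/2
(1,4)@ 2/2
(1,5)@ 2/2
(2,1)% 2/2
(2,2)% 3/3
(2,3)% 2/2
(3,0)% 2/2
(3,1)% 3/3
(3,2)% 4/4
(3,3)% 4/4
(3,4)% 2/2
(3,5)% 2/2
(4,0)% 1/1
(4,2)% 2/2
(4,3)% 2/2
(4,5)% 1/1
The smallest same-type fraction is 1/1 at (0,2), which reduces to 1/1. Any threshold above that leaves this student unsatisfied.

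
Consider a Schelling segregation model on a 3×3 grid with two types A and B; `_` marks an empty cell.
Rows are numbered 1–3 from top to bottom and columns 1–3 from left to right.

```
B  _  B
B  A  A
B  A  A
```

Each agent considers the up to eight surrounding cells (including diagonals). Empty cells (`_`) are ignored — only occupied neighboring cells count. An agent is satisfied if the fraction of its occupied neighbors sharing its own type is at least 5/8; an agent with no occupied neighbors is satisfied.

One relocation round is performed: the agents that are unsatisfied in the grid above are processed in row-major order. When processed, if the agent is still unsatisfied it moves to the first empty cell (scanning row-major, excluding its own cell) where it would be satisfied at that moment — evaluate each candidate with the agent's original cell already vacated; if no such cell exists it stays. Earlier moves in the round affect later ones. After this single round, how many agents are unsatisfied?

Initially unsatisfied (in order): (1,1), (1,3), (2,1), (2,2), (3,1), (3,2).
  (1,1): no empty cell satisfies it; stays.
  (1,3): no empty cell satisfies it; stays.
  (2,1): no empty cell satisfies it; stays.
  (2,2): no empty cell satisfies it; stays.
  (3,1): no empty cell satisfies it; stays.
  (3,2): no empty cell satisfies it; stays.
Resulting grid:
B _ B
B A A
B A A
Unsatisfied now: (1,1), (1,3), (2,1), (2,2), (3,1), (3,2).

6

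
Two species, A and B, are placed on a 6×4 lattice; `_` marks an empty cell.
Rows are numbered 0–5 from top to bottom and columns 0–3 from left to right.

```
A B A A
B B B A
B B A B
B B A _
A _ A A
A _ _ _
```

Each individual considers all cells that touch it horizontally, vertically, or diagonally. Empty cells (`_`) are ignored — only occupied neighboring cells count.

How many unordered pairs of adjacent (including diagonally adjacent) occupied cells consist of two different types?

20

Scan each occupied cell's neighbors to the right and below (and the two forward diagonals) so each pair is counted once.
Row 0: A(0,0)–B(0,1)≠ A(0,0)–B(1,0)≠ A(0,0)–B(1,1)≠ B(0,1)–A(0,2)≠ B(0,1)–B(1,1)= B(0,1)–B(1,2)= B(0,1)–B(1,0)= A(0,2)–A(0,3)= A(0,2)–B(1,2)≠ A(0,2)–A(1,3)= A(0,2)–B(1,1)≠ A(0,3)–A(1,3)= A(0,3)–B(1,2)≠  → 7/13 unlike.
Row 1: B(1,0)–B(1,1)= B(1,0)–B(2,0)= B(1,0)–B(2,1)= B(1,1)–B(1,2)= B(1,1)–B(2,1)= B(1,1)–A(2,2)≠ B(1,1)–B(2,0)= B(1,2)–A(1,3)≠ B(1,2)–A(2,2)≠ B(1,2)–B(2,3)= B(1,2)–B(2,1)= A(1,3)–B(2,3)≠ A(1,3)–A(2,2)=  → 4/13 unlike.
Row 2: B(2,0)–B(2,1)= B(2,0)–B(3,0)= B(2,0)–B(3,1)= B(2,1)–A(2,2)≠ B(2,1)–B(3,1)= B(2,1)–A(3,2)≠ B(2,1)–B(3,0)= A(2,2)–B(2,3)≠ A(2,2)–A(3,2)= A(2,2)–B(3,1)≠ B(2,3)–A(3,2)≠  → 5/11 unlike.
Row 3: B(3,0)–B(3,1)= B(3,0)–A(4,0)≠ B(3,1)–A(3,2)≠ B(3,1)–A(4,2)≠ B(3,1)–A(4,0)≠ A(3,2)–A(4,2)= A(3,2)–A(4,3)=  → 4/7 unlike.
Row 4: A(4,0)–A(5,0)= A(4,2)–A(4,3)=  → 0/2 unlike.
Total adjacent occupied pairs: 46; unlike-type pairs: 20.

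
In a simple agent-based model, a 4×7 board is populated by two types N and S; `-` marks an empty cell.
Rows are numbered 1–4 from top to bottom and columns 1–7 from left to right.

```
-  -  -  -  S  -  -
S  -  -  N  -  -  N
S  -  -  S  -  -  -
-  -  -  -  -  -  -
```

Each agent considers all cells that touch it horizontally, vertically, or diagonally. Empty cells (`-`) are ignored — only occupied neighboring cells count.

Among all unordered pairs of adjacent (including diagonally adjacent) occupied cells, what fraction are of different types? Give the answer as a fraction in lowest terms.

2/3

Scan each occupied cell's neighbors to the right and below (and the two forward diagonals) so each pair is counted once.
From row 1: 1 unlike of 1 pairs (running 1/1).
From row 2: 1 unlike of 2 pairs (running 2/3).
Total adjacent occupied pairs: 3; unlike-type pairs: 2.
2/3 is already in lowest terms.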